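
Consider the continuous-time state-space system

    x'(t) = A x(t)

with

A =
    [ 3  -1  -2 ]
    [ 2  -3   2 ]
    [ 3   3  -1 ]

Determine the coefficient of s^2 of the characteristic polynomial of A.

1

Expand det(sI - A) for the 3×3 matrix.
p(s) = s^3 + s^2 - 7s + 47.
(Check: constant term = det(-A) = (-1)^3 det A = 47; coefficient of s^2 = -tr A = 1.)
The coefficient of s^2 is 1.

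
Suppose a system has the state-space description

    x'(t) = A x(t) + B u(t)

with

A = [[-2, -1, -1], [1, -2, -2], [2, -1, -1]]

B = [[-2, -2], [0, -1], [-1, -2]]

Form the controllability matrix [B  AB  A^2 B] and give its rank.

3

AB = [[5, 7], [0, 4], [-3, -1]]
A^2B = [[-7, -17], [11, 1], [13, 11]]
Controllability matrix C = [B  AB  A^2B] = [[-2, -2, 5, 7, -7, -17], [0, -1, 0, 4, 11, 1], [-1, -2, -3, -1, 13, 11]]
Take the 3×3 submatrix of C formed by columns 1, 2, 3: [[-2, -2, 5], [0, -1, 0], [-1, -2, -3]]. Its determinant is (-2)·((-1)·(-3) - 0·(-2)) - (-2)·(0·(-3) - 0·(-1)) + 5·(0·(-2) - (-1)·(-1)) = (-2)·3 - (-2)·0 + 5·(-1) = -11 ≠ 0.
So rank(C) ≥ 3; since C has 3 rows, rank(C) = 3.
rank(C) = 3 = n, so the pair (A, B) is completely controllable.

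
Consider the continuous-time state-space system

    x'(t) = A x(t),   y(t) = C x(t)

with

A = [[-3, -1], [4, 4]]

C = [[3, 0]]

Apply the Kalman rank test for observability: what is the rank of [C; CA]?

2

CA = [[-9, -3]]
Observability matrix O = [C; CA] = [[3, 0], [-9, -3]]
det(O) = 3·(-3) - 0·(-9) = -9 - 0 = -9 ≠ 0, so rank(O) = 2.
rank(O) = 2 = n, so the pair (A, C) is completely observable.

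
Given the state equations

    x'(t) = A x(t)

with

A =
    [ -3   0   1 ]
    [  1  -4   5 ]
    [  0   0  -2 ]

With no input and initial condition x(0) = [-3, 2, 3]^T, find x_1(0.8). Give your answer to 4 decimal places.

0.0614

det(sI - A) = s^3 - (tr A)s^2 + (M11 + M22 + M33)s - det A, where Mii is the 2×2 principal minor of A obtained by deleting row i and column i.
tr A = (-3) + (-4) + (-2) = -9; M11 = (-4)·(-2) - 5·0 = 8 - 0 = 8; M22 = (-3)·(-2) - 1·0 = 6 - 0 = 6; M33 = (-3)·(-4) - 0·1 = 12 - 0 = 12; sum of minors = 26.
det A = (-3)·((-4)·(-2) - 5·0) - 0·(1·(-2) - 5·0) + 1·(1·0 - (-4)·0) = (-3)·8 - 0·(-2) + 1·0 = -24.
So p(s) = det(sI - A) = s^3 + 9s^2 + 26s + 24.
Rational-root test: any integer root divides 24. Testing small divisors, s = -2 works: p(-2) = -8 + 36 + (-52) + 24 = 0, so (s + 2) is a factor.
Dividing, p(s) = (s + 2)(s^2 + 7s + 12).
Factor s^2 + 7s + 12: two numbers with sum -7 and product 12 are -3 and -4, so s^2 + 7s + 12 = (s + 3)(s + 4).
Hence p(s) = (s + 2) (s + 3) (s + 4), with roots -4, -3, -2.
The eigenvalues -4, -3, -2 are distinct and real, so A is diagonalisable and x(t) = e^{At} x(0) = V diag(e^{λ_i t}) V^{-1} x(0), where the columns of V are the eigenvectors.
λ = -4: A - (-4)I = [[1, 0, 1], [1, 0, 5], [0, 0, 2]]. v must be orthogonal to every row; (row 1) × (row 2) = [0, -4, 0], so take v_1 = [0, -1, 0]^T.
λ = -3: A - (-3)I = [[0, 0, 1], [1, -1, 5], [0, 0, 1]]. v must be orthogonal to every row; (row 1) × (row 2) = [1, 1, 0], so take v_2 = [-1, -1, 0]^T.
λ = -2: A - (-2)I = [[-1, 0, 1], [1, -2, 5], [0, 0, 0]]. v must be orthogonal to every row; (row 1) × (row 2) = [2, 6, 2], so take v_3 = [1, 3, 1]^T.
V = [v_1 v_2 v_3] = [[0, -1, 1], [-1, -1, 3], [0, 0, 1]] has det V = -1, so V^{-1} = adj(V)/det V = [[1, -1, 2], [-1, 0, 1], [0, 0, 1]].
Modal coordinates z(0) = V^{-1} x(0): 1·(-3) + (-1)·2 + 2·3 = 1; (-1)·(-3) + 0·2 + 1·3 = 6; 0·(-3) + 0·2 + 1·3 = 3; so z(0) = [1, 6, 3]^T.
x_1(t) = Σ_i (v_i)_1 · z_i(0) · e^{λ_i t} (row 1 of V times the modal terms).
x_1(0.8) = 0·1·e^{-4·0.8} + (-1)·6·e^{-3·0.8} + 1·3·e^{-2·0.8} = 0·0.040762 + (-6)·0.090718 + 3·0.201897 = 0.0614.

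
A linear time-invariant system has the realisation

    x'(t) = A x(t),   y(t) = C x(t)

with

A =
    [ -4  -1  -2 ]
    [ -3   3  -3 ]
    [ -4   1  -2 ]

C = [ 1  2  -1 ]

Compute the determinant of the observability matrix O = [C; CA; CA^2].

48

CA = [[-6, 4, -6]]
CA^2 = [[36, 12, 12]]
Observability matrix O = [C; CA; CA^2] = [[1, 2, -1], [-6, 4, -6], [36, 12, 12]]
Expanding along the first row, det(O) = 1·(4·12 - (-6)·12) - 2·((-6)·12 - (-6)·36) + (-1)·((-6)·12 - 4·36) = 1·120 - 2·144 + (-1)·(-216) = 48
Since det(O) ≠ 0, rank(O) = 3 and the system is completely observable.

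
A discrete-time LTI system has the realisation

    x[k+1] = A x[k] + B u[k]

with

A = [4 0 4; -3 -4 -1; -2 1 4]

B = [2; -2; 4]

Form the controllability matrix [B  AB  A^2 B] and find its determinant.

AB = [[24], [-2], [10]]
A^2B = [[136], [-74], [-10]]
Controllability matrix C = [B  AB  A^2B] = [[2, 24, 136], [-2, -2, -74], [4, 10, -10]]
Expanding along the first row, det(C) = 2·((-2)·(-10) - (-74)·10) - 24·((-2)·(-10) - (-74)·4) + 136·((-2)·10 - (-2)·4) = 2·760 - 24·316 + 136·(-12) = -7696
Since det(C) ≠ 0, rank(C) = 3 and the system is completely controllable.

-7696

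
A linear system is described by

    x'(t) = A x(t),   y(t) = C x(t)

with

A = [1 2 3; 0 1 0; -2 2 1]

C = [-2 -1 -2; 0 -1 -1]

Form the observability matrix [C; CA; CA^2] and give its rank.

3

CA = [[2, -9, -8], [2, -3, -1]]
CA^2 = [[18, -21, -2], [4, -1, 5]]
Observability matrix O = [C; CA; CA^2] = [[-2, -1, -2], [0, -1, -1], [2, -9, -8], [2, -3, -1], [18, -21, -2], [4, -1, 5]]
Take the 3×3 submatrix of O formed by rows 1, 2, 4: [[-2, -1, -2], [0, -1, -1], [2, -3, -1]]. Its determinant is (-2)·((-1)·(-1) - (-1)·(-3)) - (-1)·(0·(-1) - (-1)·2) + (-2)·(0·(-3) - (-1)·2) = (-2)·(-2) - (-1)·2 + (-2)·2 = 2 ≠ 0.
So rank(O) ≥ 3; since O has 3 columns, rank(O) = 3.
rank(O) = 3 = n, so the pair (A, C) is completely observable.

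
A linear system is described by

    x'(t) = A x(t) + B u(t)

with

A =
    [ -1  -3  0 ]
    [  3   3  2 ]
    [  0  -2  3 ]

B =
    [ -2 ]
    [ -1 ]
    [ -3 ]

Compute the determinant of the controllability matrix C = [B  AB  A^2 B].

AB = [[5], [-15], [-7]]
A^2B = [[40], [-44], [9]]
Controllability matrix C = [B  AB  A^2B] = [[-2, 5, 40], [-1, -15, -44], [-3, -7, 9]]
Expanding along the first row, det(C) = (-2)·((-15)·9 - (-44)·(-7)) - 5·((-1)·9 - (-44)·(-3)) + 40·((-1)·(-7) - (-15)·(-3)) = (-2)·(-443) - 5·(-141) + 40·(-38) = 71
Since det(C) ≠ 0, rank(C) = 3 and the system is completely controllable.

71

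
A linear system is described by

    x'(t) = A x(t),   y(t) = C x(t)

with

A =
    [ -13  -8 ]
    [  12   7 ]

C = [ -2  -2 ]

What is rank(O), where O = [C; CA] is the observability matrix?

CA = [[2, 2]]
Observability matrix O = [C; CA] = [[-2, -2], [2, 2]]
Every row of O is a scalar multiple of row 1 = [-2, -2] (multipliers 1, -1), so the rows span a one-dimensional space.
O ≠ 0, hence rank(O) = 1.
rank(O) = 1 < n = 2, so the pair (A, C) is not completely observable.

1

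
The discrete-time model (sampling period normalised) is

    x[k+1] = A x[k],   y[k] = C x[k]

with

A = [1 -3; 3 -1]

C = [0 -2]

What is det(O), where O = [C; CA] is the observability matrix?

-12

CA = [[-6, 2]]
Observability matrix O = [C; CA] = [[0, -2], [-6, 2]]
det(O) = 0·2 - (-2)·(-6) = 0 - 12 = -12
Since det(O) ≠ 0, rank(O) = 2 and the system is completely observable.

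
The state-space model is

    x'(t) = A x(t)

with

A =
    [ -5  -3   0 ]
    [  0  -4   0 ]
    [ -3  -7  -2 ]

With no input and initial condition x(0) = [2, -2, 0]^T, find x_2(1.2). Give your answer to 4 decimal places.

-0.0165

det(sI - A) = s^3 - (tr A)s^2 + (M11 + M22 + M33)s - det A, where Mii is the 2×2 principal minor of A obtained by deleting row i and column i.
tr A = (-5) + (-4) + (-2) = -11; M11 = (-4)·(-2) - 0·(-7) = 8 - 0 = 8; M22 = (-5)·(-2) - 0·(-3) = 10 - 0 = 10; M33 = (-5)·(-4) - (-3)·0 = 20 - 0 = 20; sum of minors = 38.
det A = (-5)·((-4)·(-2) - 0·(-7)) - (-3)·(0·(-2) - 0·(-3)) + 0·(0·(-7) - (-4)·(-3)) = (-5)·8 - (-3)·0 + 0·(-12) = -40.
So p(s) = det(sI - A) = s^3 + 11s^2 + 38s + 40.
Rational-root test: any integer root divides 40. Testing small divisors, s = -2 works: p(-2) = -8 + 44 + (-76) + 40 = 0, so (s + 2) is a factor.
Dividing, p(s) = (s + 2)(s^2 + 9s + 20).
Factor s^2 + 9s + 20: two numbers with sum -9 and product 20 are -4 and -5, so s^2 + 9s + 20 = (s + 4)(s + 5).
Hence p(s) = (s + 2) (s + 4) (s + 5), with roots -5, -4, -2.
The eigenvalues -5, -4, -2 are distinct and real, so A is diagonalisable and x(t) = e^{At} x(0) = V diag(e^{λ_i t}) V^{-1} x(0), where the columns of V are the eigenvectors.
λ = -5: A - (-5)I = [[0, -3, 0], [0, 1, 0], [-3, -7, 3]]. v must be orthogonal to every row; (row 1) × (row 3) = [-9, 0, -9], so take v_1 = [1, 0, 1]^T.
λ = -4: A - (-4)I = [[-1, -3, 0], [0, 0, 0], [-3, -7, 2]]. v must be orthogonal to every row; (row 1) × (row 3) = [-6, 2, -2], so take v_2 = [-3, 1, -1]^T.
λ = -2: A - (-2)I = [[-3, -3, 0], [0, -2, 0], [-3, -7, 0]]. v must be orthogonal to every row; (row 1) × (row 2) = [0, 0, 6], so take v_3 = [0, 0, 1]^T.
V = [v_1 v_2 v_3] = [[1, -3, 0], [0, 1, 0], [1, -1, 1]] has det V = 1, so V^{-1} = adj(V)/det V = [[1, 3, 0], [0, 1, 0], [-1, -2, 1]].
Modal coordinates z(0) = V^{-1} x(0): 1·2 + 3·(-2) + 0·0 = -4; 0·2 + 1·(-2) + 0·0 = -2; (-1)·2 + (-2)·(-2) + 1·0 = 2; so z(0) = [-4, -2, 2]^T.
x_2(t) = Σ_i (v_i)_2 · z_i(0) · e^{λ_i t} (row 2 of V times the modal terms).
x_2(1.2) = 0·(-4)·e^{-5·1.2} + 1·(-2)·e^{-4·1.2} + 0·2·e^{-2·1.2} = 0·0.002479 + (-2)·0.008230 + 0·0.090718 = -0.0165.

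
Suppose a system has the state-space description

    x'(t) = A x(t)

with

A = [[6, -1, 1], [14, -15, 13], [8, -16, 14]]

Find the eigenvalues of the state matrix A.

-2, 3, 4

det(sI - A) = s^3 - (tr A)s^2 + (M11 + M22 + M33)s - det A, where Mii is the 2×2 principal minor of A obtained by deleting row i and column i.
tr A = 6 + (-15) + 14 = 5; M11 = (-15)·14 - 13·(-16) = -210 - (-208) = -2; M22 = 6·14 - 1·8 = 84 - 8 = 76; M33 = 6·(-15) - (-1)·14 = -90 - (-14) = -76; sum of minors = -2.
det A = 6·((-15)·14 - 13·(-16)) - (-1)·(14·14 - 13·8) + 1·(14·(-16) - (-15)·8) = 6·(-2) - (-1)·92 + 1·(-104) = -24.
So p(s) = det(sI - A) = s^3 - 5s^2 - 2s + 24.
Rational-root test: any integer root divides 24. Testing small divisors, s = -2 works: p(-2) = -8 + (-20) + 4 + 24 = 0, so (s + 2) is a factor.
Dividing, p(s) = (s + 2)(s^2 - 7s + 12).
Factor s^2 - 7s + 12: two numbers with sum 7 and product 12 are 4 and 3, so s^2 - 7s + 12 = (s - 4)(s - 3).
Hence p(s) = (s - 4) (s - 3) (s + 2), with roots -2, 3, 4.
At least one eigenvalue has non-negative real part, so the system is not asymptotically stable.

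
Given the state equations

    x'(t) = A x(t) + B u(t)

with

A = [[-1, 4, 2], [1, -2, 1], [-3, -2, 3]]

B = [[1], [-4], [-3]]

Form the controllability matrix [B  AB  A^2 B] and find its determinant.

-5391

AB = [[-23], [6], [-4]]
A^2B = [[39], [-39], [45]]
Controllability matrix C = [B  AB  A^2B] = [[1, -23, 39], [-4, 6, -39], [-3, -4, 45]]
Expanding along the first row, det(C) = 1·(6·45 - (-39)·(-4)) - (-23)·((-4)·45 - (-39)·(-3)) + 39·((-4)·(-4) - 6·(-3)) = 1·114 - (-23)·(-297) + 39·34 = -5391
Since det(C) ≠ 0, rank(C) = 3 and the system is completely controllable.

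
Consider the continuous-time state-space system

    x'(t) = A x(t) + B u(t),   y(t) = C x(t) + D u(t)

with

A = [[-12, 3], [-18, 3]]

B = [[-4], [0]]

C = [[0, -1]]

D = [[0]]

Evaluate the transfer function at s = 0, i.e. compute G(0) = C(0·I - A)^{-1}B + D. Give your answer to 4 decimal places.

-4.0000

G(0) = C(-A)^{-1}B + D = -C A^{-1} B + D.
det A = 18, so A^{-1} = (1/18)·adj(A) = [[1/6, -1/6], [1, -2/3]]
A^{-1} B = [-2/3, -4]^T
C A^{-1} B = 4
G(0) = D - C A^{-1} B = 0 - (4) = -4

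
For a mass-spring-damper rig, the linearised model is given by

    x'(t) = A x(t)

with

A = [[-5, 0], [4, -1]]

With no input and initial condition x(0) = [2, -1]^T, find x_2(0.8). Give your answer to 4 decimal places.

0.4127

det(sI - A) = s^2 - (tr A)s + det A, with tr A = (-5) + (-1) = -6 and det A = (-5)·(-1) - 0·4 = 5 - 0 = 5.
So p(s) = det(sI - A) = s^2 + 6s + 5.
Factor s^2 + 6s + 5: two numbers with sum -6 and product 5 are -1 and -5, so s^2 + 6s + 5 = (s + 1)(s + 5).
Hence p(s) = (s + 1) (s + 5), with roots -5, -1.
The eigenvalues -5, -1 are distinct and real, so A is diagonalisable and x(t) = e^{At} x(0) = V diag(e^{λ_i t}) V^{-1} x(0), where the columns of V are the eigenvectors.
λ = -5: A - (-5)I = [[0, 0], [4, 4]]. Row 2 gives 4·v1 + 4·v2 = 0, so take v_1 = [-1, 1]^T.
λ = -1: A - (-1)I = [[-4, 0], [4, 0]]. Row 1 gives (-4)·v1 + 0·v2 = 0, so take v_2 = [0, -1]^T.
V = [v_1 v_2] = [[-1, 0], [1, -1]] has det V = 1, so V^{-1} = adj(V)/det V = [[-1, 0], [-1, -1]].
Modal coordinates z(0) = V^{-1} x(0): (-1)·2 + 0·(-1) = -2; (-1)·2 + (-1)·(-1) = -1; so z(0) = [-2, -1]^T.
x_2(t) = Σ_i (v_i)_2 · z_i(0) · e^{λ_i t} (row 2 of V times the modal terms).
x_2(0.8) = 1·(-2)·e^{-5·0.8} + (-1)·(-1)·e^{-1·0.8} = (-2)·0.018316 + 1·0.449329 = 0.4127.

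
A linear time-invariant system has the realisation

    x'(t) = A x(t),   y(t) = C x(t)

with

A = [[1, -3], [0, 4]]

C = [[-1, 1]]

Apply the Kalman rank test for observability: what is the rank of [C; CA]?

CA = [[-1, 7]]
Observability matrix O = [C; CA] = [[-1, 1], [-1, 7]]
det(O) = (-1)·7 - 1·(-1) = -7 - (-1) = -6 ≠ 0, so rank(O) = 2.
rank(O) = 2 = n, so the pair (A, C) is completely observable.

2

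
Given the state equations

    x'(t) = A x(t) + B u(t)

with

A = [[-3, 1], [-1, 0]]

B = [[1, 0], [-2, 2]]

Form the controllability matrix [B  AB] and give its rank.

AB = [[-5, 2], [-1, 0]]
Controllability matrix C = [B  AB] = [[1, 0, -5, 2], [-2, 2, -1, 0]]
Take the 2×2 submatrix of C formed by columns 1, 2: [[1, 0], [-2, 2]]. Its determinant is 1·2 - 0·(-2) = 2 - 0 = 2 ≠ 0.
So rank(C) ≥ 2; since C has 2 rows, rank(C) = 2.
rank(C) = 2 = n, so the pair (A, B) is completely controllable.

2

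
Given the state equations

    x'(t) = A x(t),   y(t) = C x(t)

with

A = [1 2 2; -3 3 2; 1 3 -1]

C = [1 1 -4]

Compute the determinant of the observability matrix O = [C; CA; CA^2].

-570

CA = [[-6, -7, 8]]
CA^2 = [[23, -9, -34]]
Observability matrix O = [C; CA; CA^2] = [[1, 1, -4], [-6, -7, 8], [23, -9, -34]]
Expanding along the first row, det(O) = 1·((-7)·(-34) - 8·(-9)) - 1·((-6)·(-34) - 8·23) + (-4)·((-6)·(-9) - (-7)·23) = 1·310 - 1·20 + (-4)·215 = -570
Since det(O) ≠ 0, rank(O) = 3 and the system is completely observable.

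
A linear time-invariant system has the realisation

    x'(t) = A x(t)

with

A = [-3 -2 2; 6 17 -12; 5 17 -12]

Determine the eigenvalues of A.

det(sI - A) = s^3 - (tr A)s^2 + (M11 + M22 + M33)s - det A, where Mii is the 2×2 principal minor of A obtained by deleting row i and column i.
tr A = (-3) + 17 + (-12) = 2; M11 = 17·(-12) - (-12)·17 = -204 - (-204) = 0; M22 = (-3)·(-12) - 2·5 = 36 - 10 = 26; M33 = (-3)·17 - (-2)·6 = -51 - (-12) = -39; sum of minors = -13.
det A = (-3)·(17·(-12) - (-12)·17) - (-2)·(6·(-12) - (-12)·5) + 2·(6·17 - 17·5) = (-3)·0 - (-2)·(-12) + 2·17 = 10.
So p(s) = det(sI - A) = s^3 - 2s^2 - 13s - 10.
Rational-root test: any integer root divides -10. Testing small divisors, s = -1 works: p(-1) = -1 + (-2) + 13 + (-10) = 0, so (s + 1) is a factor.
Dividing, p(s) = (s + 1)(s^2 - 3s - 10).
Factor s^2 - 3s - 10: two numbers with sum 3 and product -10 are 5 and -2, so s^2 - 3s - 10 = (s - 5)(s + 2).
Hence p(s) = (s - 5) (s + 1) (s + 2), with roots -2, -1, 5.
At least one eigenvalue has non-negative real part, so the system is not asymptotically stable.

-2, -1, 5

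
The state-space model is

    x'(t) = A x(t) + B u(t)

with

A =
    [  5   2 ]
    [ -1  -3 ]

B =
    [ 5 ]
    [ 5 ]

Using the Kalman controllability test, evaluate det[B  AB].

AB = [[35], [-20]]
Controllability matrix C = [B  AB] = [[5, 35], [5, -20]]
det(C) = 5·(-20) - 35·5 = -100 - 175 = -275
Since det(C) ≠ 0, rank(C) = 2 and the system is completely controllable.

-275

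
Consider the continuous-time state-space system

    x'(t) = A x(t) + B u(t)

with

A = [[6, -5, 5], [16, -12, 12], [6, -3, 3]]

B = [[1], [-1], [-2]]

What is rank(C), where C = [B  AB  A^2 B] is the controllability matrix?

AB = [[1], [4], [3]]
A^2B = [[1], [4], [3]]
Controllability matrix C = [B  AB  A^2B] = [[1, 1, 1], [-1, 4, 4], [-2, 3, 3]]
The rows r1, r2, r3 of C are linearly dependent: r1 - r2 + r3 = 0 (check each entry), so rank(C) ≤ 2.
The 2×2 minor from rows 1, 2, columns 1, 2 is 1·4 - 1·(-1) = 4 - (-1) = 5 ≠ 0, so rank(C) = 2.
rank(C) = 2 < n = 3, so the pair (A, B) is not completely controllable.

2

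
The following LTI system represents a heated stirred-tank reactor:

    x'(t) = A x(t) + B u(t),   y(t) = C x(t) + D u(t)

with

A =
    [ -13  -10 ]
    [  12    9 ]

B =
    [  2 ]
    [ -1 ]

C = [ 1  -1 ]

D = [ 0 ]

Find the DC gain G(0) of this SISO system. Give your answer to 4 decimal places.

-6.3333

G(0) = C(-A)^{-1}B + D = -C A^{-1} B + D.
det A = 3, so A^{-1} = (1/3)·adj(A) = [[3, 10/3], [-4, -13/3]]
A^{-1} B = [8/3, -11/3]^T
C A^{-1} B = 19/3
G(0) = D - C A^{-1} B = 0 - (19/3) = -19/3 ≈ -6.3333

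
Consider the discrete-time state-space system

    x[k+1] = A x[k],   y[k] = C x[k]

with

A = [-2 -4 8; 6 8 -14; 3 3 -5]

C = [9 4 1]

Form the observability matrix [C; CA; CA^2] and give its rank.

2

CA = [[9, -1, 11]]
CA^2 = [[9, -11, 31]]
Observability matrix O = [C; CA; CA^2] = [[9, 4, 1], [9, -1, 11], [9, -11, 31]]
The columns c1, c2, c3 of O are linearly dependent: -c1 + 2·c2 + c3 = 0 (check each entry), so rank(O) ≤ 2.
The 2×2 minor from rows 1, 2, columns 1, 2 is 9·(-1) - 4·9 = -9 - 36 = -45 ≠ 0, so rank(O) = 2.
rank(O) = 2 < n = 3, so the pair (A, C) is not completely observable.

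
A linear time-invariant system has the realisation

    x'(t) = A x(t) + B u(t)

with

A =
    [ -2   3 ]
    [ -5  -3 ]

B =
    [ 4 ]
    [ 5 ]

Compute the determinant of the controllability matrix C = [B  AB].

-175

AB = [[7], [-35]]
Controllability matrix C = [B  AB] = [[4, 7], [5, -35]]
det(C) = 4·(-35) - 7·5 = -140 - 35 = -175
Since det(C) ≠ 0, rank(C) = 2 and the system is completely controllable.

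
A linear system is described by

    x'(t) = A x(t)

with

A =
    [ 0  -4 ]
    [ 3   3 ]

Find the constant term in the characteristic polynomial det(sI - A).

For a 2×2 matrix, det(sI - A) = s^2 - (tr A)s + det A.
tr A = 3, det A = 12.
So p(s) = s^2 - 3s + 12.
The constant term is 12.

12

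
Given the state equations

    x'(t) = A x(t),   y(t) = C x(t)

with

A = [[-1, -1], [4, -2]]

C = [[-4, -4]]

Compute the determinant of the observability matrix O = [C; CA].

CA = [[-12, 12]]
Observability matrix O = [C; CA] = [[-4, -4], [-12, 12]]
det(O) = (-4)·12 - (-4)·(-12) = -48 - 48 = -96
Since det(O) ≠ 0, rank(O) = 2 and the system is completely observable.

-96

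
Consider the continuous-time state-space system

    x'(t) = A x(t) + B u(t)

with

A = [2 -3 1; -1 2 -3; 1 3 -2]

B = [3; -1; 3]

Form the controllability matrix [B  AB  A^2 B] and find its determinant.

2232

AB = [[12], [-14], [-6]]
A^2B = [[60], [-22], [-18]]
Controllability matrix C = [B  AB  A^2B] = [[3, 12, 60], [-1, -14, -22], [3, -6, -18]]
Expanding along the first row, det(C) = 3·((-14)·(-18) - (-22)·(-6)) - 12·((-1)·(-18) - (-22)·3) + 60·((-1)·(-6) - (-14)·3) = 3·120 - 12·84 + 60·48 = 2232
Since det(C) ≠ 0, rank(C) = 3 and the system is completely controllable.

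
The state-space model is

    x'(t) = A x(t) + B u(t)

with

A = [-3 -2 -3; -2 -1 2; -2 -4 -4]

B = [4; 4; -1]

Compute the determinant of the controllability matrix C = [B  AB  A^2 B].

-10250

AB = [[-17], [-14], [-20]]
A^2B = [[139], [8], [170]]
Controllability matrix C = [B  AB  A^2B] = [[4, -17, 139], [4, -14, 8], [-1, -20, 170]]
Expanding along the first row, det(C) = 4·((-14)·170 - 8·(-20)) - (-17)·(4·170 - 8·(-1)) + 139·(4·(-20) - (-14)·(-1)) = 4·(-2220) - (-17)·688 + 139·(-94) = -10250
Since det(C) ≠ 0, rank(C) = 3 and the system is completely controllable.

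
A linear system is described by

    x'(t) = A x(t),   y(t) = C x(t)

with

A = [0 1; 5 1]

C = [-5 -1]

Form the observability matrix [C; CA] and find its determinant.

CA = [[-5, -6]]
Observability matrix O = [C; CA] = [[-5, -1], [-5, -6]]
det(O) = (-5)·(-6) - (-1)·(-5) = 30 - 5 = 25
Since det(O) ≠ 0, rank(O) = 2 and the system is completely observable.

25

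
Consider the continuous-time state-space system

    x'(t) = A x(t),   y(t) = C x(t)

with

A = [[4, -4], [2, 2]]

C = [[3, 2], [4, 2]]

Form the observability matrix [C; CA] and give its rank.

CA = [[16, -8], [20, -12]]
Observability matrix O = [C; CA] = [[3, 2], [4, 2], [16, -8], [20, -12]]
Take the 2×2 submatrix of O formed by rows 1, 2: [[3, 2], [4, 2]]. Its determinant is 3·2 - 2·4 = 6 - 8 = -2 ≠ 0.
So rank(O) ≥ 2; since O has 2 columns, rank(O) = 2.
rank(O) = 2 = n, so the pair (A, C) is completely observable.

2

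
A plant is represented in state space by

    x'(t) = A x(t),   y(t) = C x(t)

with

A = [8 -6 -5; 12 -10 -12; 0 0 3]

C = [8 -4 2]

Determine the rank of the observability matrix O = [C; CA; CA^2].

2

CA = [[16, -8, 14]]
CA^2 = [[32, -16, 58]]
Observability matrix O = [C; CA; CA^2] = [[8, -4, 2], [16, -8, 14], [32, -16, 58]]
The columns c1, c2, c3 of O are linearly dependent: c1 + 2·c2 = 0 (check each entry), so rank(O) ≤ 2.
The 2×2 minor from rows 1, 2, columns 1, 3 is 8·14 - 2·16 = 112 - 32 = 80 ≠ 0, so rank(O) = 2.
rank(O) = 2 < n = 3, so the pair (A, C) is not completely observable.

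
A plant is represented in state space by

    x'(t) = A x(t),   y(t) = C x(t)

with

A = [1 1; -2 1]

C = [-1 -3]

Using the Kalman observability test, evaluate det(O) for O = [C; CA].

19

CA = [[5, -4]]
Observability matrix O = [C; CA] = [[-1, -3], [5, -4]]
det(O) = (-1)·(-4) - (-3)·5 = 4 - (-15) = 19
Since det(O) ≠ 0, rank(O) = 2 and the system is completely observable.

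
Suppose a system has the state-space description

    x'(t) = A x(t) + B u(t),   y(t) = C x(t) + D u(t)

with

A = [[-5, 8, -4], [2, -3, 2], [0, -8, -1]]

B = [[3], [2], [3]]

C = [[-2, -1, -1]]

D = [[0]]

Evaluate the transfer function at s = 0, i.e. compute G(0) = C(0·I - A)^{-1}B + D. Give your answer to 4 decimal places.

-12.6000

G(0) = C(-A)^{-1}B + D = -C A^{-1} B + D.
det A = -15, so A^{-1} = (1/-15)·adj(A) = [[-19/15, -8/3, -4/15], [-2/15, -1/3, -2/15], [16/15, 8/3, 1/15]]
A^{-1} B = [-149/15, -22/15, 131/15]^T
C A^{-1} B = 63/5
G(0) = D - C A^{-1} B = 0 - (63/5) = -63/5 ≈ -12.6000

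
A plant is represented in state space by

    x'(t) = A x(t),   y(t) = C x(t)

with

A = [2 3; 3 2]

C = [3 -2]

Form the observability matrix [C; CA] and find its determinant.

CA = [[0, 5]]
Observability matrix O = [C; CA] = [[3, -2], [0, 5]]
det(O) = 3·5 - (-2)·0 = 15 - 0 = 15
Since det(O) ≠ 0, rank(O) = 2 and the system is completely observable.

15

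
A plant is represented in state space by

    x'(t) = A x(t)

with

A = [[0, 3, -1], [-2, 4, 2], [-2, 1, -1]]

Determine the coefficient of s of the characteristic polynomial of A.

-2

Expand det(sI - A) for the 3×3 matrix.
p(s) = s^3 - 3s^2 - 2s + 24.
(Check: constant term = det(-A) = (-1)^3 det A = 24; coefficient of s^2 = -tr A = -3.)
The coefficient of s is -2.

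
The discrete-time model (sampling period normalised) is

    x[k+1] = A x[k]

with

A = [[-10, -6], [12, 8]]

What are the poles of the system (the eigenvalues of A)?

det(zI - A) = z^2 - (tr A)z + det A, with tr A = (-10) + 8 = -2 and det A = (-10)·8 - (-6)·12 = -80 - (-72) = -8.
So p(z) = det(zI - A) = z^2 + 2z - 8.
Factor z^2 + 2z - 8: two numbers with sum -2 and product -8 are 2 and -4, so z^2 + 2z - 8 = (z - 2)(z + 4).
Hence p(z) = (z - 2) (z + 4), with roots -4, 2.

-4, 2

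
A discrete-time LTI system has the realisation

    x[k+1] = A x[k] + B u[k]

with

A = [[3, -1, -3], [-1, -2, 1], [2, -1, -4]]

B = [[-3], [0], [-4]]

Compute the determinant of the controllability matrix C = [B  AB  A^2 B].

143

AB = [[3], [-1], [10]]
A^2B = [[-20], [9], [-33]]
Controllability matrix C = [B  AB  A^2B] = [[-3, 3, -20], [0, -1, 9], [-4, 10, -33]]
Expanding along the first row, det(C) = (-3)·((-1)·(-33) - 9·10) - 3·(0·(-33) - 9·(-4)) + (-20)·(0·10 - (-1)·(-4)) = (-3)·(-57) - 3·36 + (-20)·(-4) = 143
Since det(C) ≠ 0, rank(C) = 3 and the system is completely controllable.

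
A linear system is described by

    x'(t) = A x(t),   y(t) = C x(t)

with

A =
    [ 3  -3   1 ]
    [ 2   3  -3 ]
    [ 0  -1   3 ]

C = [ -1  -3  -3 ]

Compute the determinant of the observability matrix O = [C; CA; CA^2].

CA = [[-9, -3, -1]]
CA^2 = [[-33, 19, -3]]
Observability matrix O = [C; CA; CA^2] = [[-1, -3, -3], [-9, -3, -1], [-33, 19, -3]]
Expanding along the first row, det(O) = (-1)·((-3)·(-3) - (-1)·19) - (-3)·((-9)·(-3) - (-1)·(-33)) + (-3)·((-9)·19 - (-3)·(-33)) = (-1)·28 - (-3)·(-6) + (-3)·(-270) = 764
Since det(O) ≠ 0, rank(O) = 3 and the system is completely observable.

764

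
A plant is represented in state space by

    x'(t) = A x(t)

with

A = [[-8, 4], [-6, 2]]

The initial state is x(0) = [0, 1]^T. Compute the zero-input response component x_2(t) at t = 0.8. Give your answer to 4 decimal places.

det(sI - A) = s^2 - (tr A)s + det A, with tr A = (-8) + 2 = -6 and det A = (-8)·2 - 4·(-6) = -16 - (-24) = 8.
So p(s) = det(sI - A) = s^2 + 6s + 8.
Factor s^2 + 6s + 8: two numbers with sum -6 and product 8 are -2 and -4, so s^2 + 6s + 8 = (s + 2)(s + 4).
Hence p(s) = (s + 2) (s + 4), with roots -4, -2.
The eigenvalues -4, -2 are distinct and real, so A is diagonalisable and x(t) = e^{At} x(0) = V diag(e^{λ_i t}) V^{-1} x(0), where the columns of V are the eigenvectors.
λ = -4: A - (-4)I = [[-4, 4], [-6, 6]]. Row 1 gives (-4)·v1 + 4·v2 = 0, so take v_1 = [1, 1]^T.
λ = -2: A - (-2)I = [[-6, 4], [-6, 4]]. Row 1 gives (-6)·v1 + 4·v2 = 0, so take v_2 = [-2, -3]^T.
V = [v_1 v_2] = [[1, -2], [1, -3]] has det V = -1, so V^{-1} = adj(V)/det V = [[3, -2], [1, -1]].
Modal coordinates z(0) = V^{-1} x(0): 3·0 + (-2)·1 = -2; 1·0 + (-1)·1 = -1; so z(0) = [-2, -1]^T.
x_2(t) = Σ_i (v_i)_2 · z_i(0) · e^{λ_i t} (row 2 of V times the modal terms).
x_2(0.8) = 1·(-2)·e^{-4·0.8} + (-3)·(-1)·e^{-2·0.8} = (-2)·0.040762 + 3·0.201897 = 0.5242.

0.5242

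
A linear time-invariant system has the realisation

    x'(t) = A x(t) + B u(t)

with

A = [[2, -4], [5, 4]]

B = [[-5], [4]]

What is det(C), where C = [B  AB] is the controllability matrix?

149

AB = [[-26], [-9]]
Controllability matrix C = [B  AB] = [[-5, -26], [4, -9]]
det(C) = (-5)·(-9) - (-26)·4 = 45 - (-104) = 149
Since det(C) ≠ 0, rank(C) = 2 and the system is completely controllable.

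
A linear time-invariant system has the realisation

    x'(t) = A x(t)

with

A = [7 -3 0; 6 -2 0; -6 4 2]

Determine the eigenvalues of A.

1, 2, 4

det(sI - A) = s^3 - (tr A)s^2 + (M11 + M22 + M33)s - det A, where Mii is the 2×2 principal minor of A obtained by deleting row i and column i.
tr A = 7 + (-2) + 2 = 7; M11 = (-2)·2 - 0·4 = -4 - 0 = -4; M22 = 7·2 - 0·(-6) = 14 - 0 = 14; M33 = 7·(-2) - (-3)·6 = -14 - (-18) = 4; sum of minors = 14.
det A = 7·((-2)·2 - 0·4) - (-3)·(6·2 - 0·(-6)) + 0·(6·4 - (-2)·(-6)) = 7·(-4) - (-3)·12 + 0·12 = 8.
So p(s) = det(sI - A) = s^3 - 7s^2 + 14s - 8.
Rational-root test: any integer root divides -8. Testing small divisors, s = 1 works: p(1) = 1 + (-7) + 14 + (-8) = 0, so (s - 1) is a factor.
Dividing, p(s) = (s - 1)(s^2 - 6s + 8).
Factor s^2 - 6s + 8: two numbers with sum 6 and product 8 are 4 and 2, so s^2 - 6s + 8 = (s - 4)(s - 2).
Hence p(s) = (s - 4) (s - 2) (s - 1), with roots 1, 2, 4.
At least one eigenvalue has non-negative real part, so the system is not asymptotically stable.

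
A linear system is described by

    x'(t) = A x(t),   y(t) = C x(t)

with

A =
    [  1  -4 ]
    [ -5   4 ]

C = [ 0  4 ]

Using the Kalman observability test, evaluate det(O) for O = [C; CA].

80

CA = [[-20, 16]]
Observability matrix O = [C; CA] = [[0, 4], [-20, 16]]
det(O) = 0·16 - 4·(-20) = 0 - (-80) = 80
Since det(O) ≠ 0, rank(O) = 2 and the system is completely observable.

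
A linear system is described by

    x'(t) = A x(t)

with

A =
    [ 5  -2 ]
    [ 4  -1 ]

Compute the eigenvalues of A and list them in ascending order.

1, 3

det(sI - A) = s^2 - (tr A)s + det A, with tr A = 5 + (-1) = 4 and det A = 5·(-1) - (-2)·4 = -5 - (-8) = 3.
So p(s) = det(sI - A) = s^2 - 4s + 3.
Factor s^2 - 4s + 3: two numbers with sum 4 and product 3 are 3 and 1, so s^2 - 4s + 3 = (s - 3)(s - 1).
Hence p(s) = (s - 3) (s - 1), with roots 1, 3.
At least one eigenvalue has non-negative real part, so the system is not asymptotically stable.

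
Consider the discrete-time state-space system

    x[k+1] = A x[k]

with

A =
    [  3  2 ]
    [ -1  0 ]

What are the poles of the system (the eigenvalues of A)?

det(zI - A) = z^2 - (tr A)z + det A, with tr A = 3 + 0 = 3 and det A = 3·0 - 2·(-1) = 0 - (-2) = 2.
So p(z) = det(zI - A) = z^2 - 3z + 2.
Factor z^2 - 3z + 2: two numbers with sum 3 and product 2 are 2 and 1, so z^2 - 3z + 2 = (z - 2)(z - 1).
Hence p(z) = (z - 2) (z - 1), with roots 1, 2.

1, 2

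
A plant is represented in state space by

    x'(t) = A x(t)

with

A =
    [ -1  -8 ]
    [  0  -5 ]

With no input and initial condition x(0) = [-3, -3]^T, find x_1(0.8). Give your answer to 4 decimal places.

det(sI - A) = s^2 - (tr A)s + det A, with tr A = (-1) + (-5) = -6 and det A = (-1)·(-5) - (-8)·0 = 5 - 0 = 5.
So p(s) = det(sI - A) = s^2 + 6s + 5.
Factor s^2 + 6s + 5: two numbers with sum -6 and product 5 are -1 and -5, so s^2 + 6s + 5 = (s + 1)(s + 5).
Hence p(s) = (s + 1) (s + 5), with roots -5, -1.
The eigenvalues -5, -1 are distinct and real, so A is diagonalisable and x(t) = e^{At} x(0) = V diag(e^{λ_i t}) V^{-1} x(0), where the columns of V are the eigenvectors.
λ = -5: A - (-5)I = [[4, -8], [0, 0]]. Row 1 gives 4·v1 + (-8)·v2 = 0, so take v_1 = [2, 1]^T.
λ = -1: A - (-1)I = [[0, -8], [0, -4]]. Row 1 gives 0·v1 + (-8)·v2 = 0, so take v_2 = [1, 0]^T.
V = [v_1 v_2] = [[2, 1], [1, 0]] has det V = -1, so V^{-1} = adj(V)/det V = [[0, 1], [1, -2]].
Modal coordinates z(0) = V^{-1} x(0): 0·(-3) + 1·(-3) = -3; 1·(-3) + (-2)·(-3) = 3; so z(0) = [-3, 3]^T.
x_1(t) = Σ_i (v_i)_1 · z_i(0) · e^{λ_i t} (row 1 of V times the modal terms).
x_1(0.8) = 2·(-3)·e^{-5·0.8} + 1·3·e^{-1·0.8} = (-6)·0.018316 + 3·0.449329 = 1.2381.

1.2381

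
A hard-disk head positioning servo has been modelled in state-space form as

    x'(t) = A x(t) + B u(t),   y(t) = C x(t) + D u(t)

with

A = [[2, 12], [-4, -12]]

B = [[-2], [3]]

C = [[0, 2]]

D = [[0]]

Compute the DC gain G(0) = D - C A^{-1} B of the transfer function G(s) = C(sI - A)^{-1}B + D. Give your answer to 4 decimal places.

0.1667

G(0) = C(-A)^{-1}B + D = -C A^{-1} B + D.
det A = 24, so A^{-1} = (1/24)·adj(A) = [[-1/2, -1/2], [1/6, 1/12]]
A^{-1} B = [-1/2, -1/12]^T
C A^{-1} B = -1/6
G(0) = D - C A^{-1} B = 0 - (-1/6) = 1/6 ≈ 0.1667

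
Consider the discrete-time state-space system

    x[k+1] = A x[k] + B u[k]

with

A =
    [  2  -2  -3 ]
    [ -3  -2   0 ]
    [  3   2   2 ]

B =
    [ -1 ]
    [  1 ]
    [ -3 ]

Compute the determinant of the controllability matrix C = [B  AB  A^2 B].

240

AB = [[5], [1], [-7]]
A^2B = [[29], [-17], [3]]
Controllability matrix C = [B  AB  A^2B] = [[-1, 5, 29], [1, 1, -17], [-3, -7, 3]]
Expanding along the first row, det(C) = (-1)·(1·3 - (-17)·(-7)) - 5·(1·3 - (-17)·(-3)) + 29·(1·(-7) - 1·(-3)) = (-1)·(-116) - 5·(-48) + 29·(-4) = 240
Since det(C) ≠ 0, rank(C) = 3 and the system is completely controllable.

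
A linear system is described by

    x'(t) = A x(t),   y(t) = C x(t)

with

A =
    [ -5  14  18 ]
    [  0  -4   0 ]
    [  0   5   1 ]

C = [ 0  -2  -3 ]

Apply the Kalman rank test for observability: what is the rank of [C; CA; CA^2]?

2

CA = [[0, -7, -3]]
CA^2 = [[0, 13, -3]]
Observability matrix O = [C; CA; CA^2] = [[0, -2, -3], [0, -7, -3], [0, 13, -3]]
Column 1 of O is identically zero, so rank(O) ≤ 2.
The 2×2 minor from rows 1, 2, columns 2, 3 is (-2)·(-3) - (-3)·(-7) = 6 - 21 = -15 ≠ 0, so rank(O) = 2.
rank(O) = 2 < n = 3, so the pair (A, C) is not completely observable.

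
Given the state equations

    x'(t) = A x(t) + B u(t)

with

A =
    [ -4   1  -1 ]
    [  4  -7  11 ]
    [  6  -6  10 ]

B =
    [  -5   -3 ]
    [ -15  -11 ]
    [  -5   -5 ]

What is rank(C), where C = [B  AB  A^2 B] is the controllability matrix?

AB = [[10, 6], [30, 10], [10, -2]]
A^2B = [[-20, -12], [-60, -68], [-20, -44]]
Controllability matrix C = [B  AB  A^2B] = [[-5, -3, 10, 6, -20, -12], [-15, -11, 30, 10, -60, -68], [-5, -5, 10, -2, -20, -44]]
The rows r1, r2, r3 of C are linearly dependent: 2·r1 - r2 + r3 = 0 (check each entry), so rank(C) ≤ 2.
The 2×2 minor from rows 1, 2, columns 1, 2 is (-5)·(-11) - (-3)·(-15) = 55 - 45 = 10 ≠ 0, so rank(C) = 2.
rank(C) = 2 < n = 3, so the pair (A, B) is not completely controllable.

2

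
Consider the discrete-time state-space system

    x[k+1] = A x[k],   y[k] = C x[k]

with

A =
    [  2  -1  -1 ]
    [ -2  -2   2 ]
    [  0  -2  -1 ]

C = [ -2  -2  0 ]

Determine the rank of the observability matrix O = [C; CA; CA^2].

CA = [[0, 6, -2]]
CA^2 = [[-12, -8, 14]]
Observability matrix O = [C; CA; CA^2] = [[-2, -2, 0], [0, 6, -2], [-12, -8, 14]]
det(O) = (-2)·(6·14 - (-2)·(-8)) - (-2)·(0·14 - (-2)·(-12)) + 0·(0·(-8) - 6·(-12)) = (-2)·68 - (-2)·(-24) + 0·72 = -184 ≠ 0, so rank(O) = 3.
rank(O) = 3 = n, so the pair (A, C) is completely observable.

3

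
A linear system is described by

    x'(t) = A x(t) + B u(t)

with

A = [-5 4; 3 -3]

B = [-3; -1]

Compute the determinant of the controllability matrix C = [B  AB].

AB = [[11], [-6]]
Controllability matrix C = [B  AB] = [[-3, 11], [-1, -6]]
det(C) = (-3)·(-6) - 11·(-1) = 18 - (-11) = 29
Since det(C) ≠ 0, rank(C) = 2 and the system is completely controllable.

29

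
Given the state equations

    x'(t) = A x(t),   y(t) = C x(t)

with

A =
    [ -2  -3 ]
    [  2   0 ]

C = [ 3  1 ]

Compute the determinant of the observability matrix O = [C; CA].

CA = [[-4, -9]]
Observability matrix O = [C; CA] = [[3, 1], [-4, -9]]
det(O) = 3·(-9) - 1·(-4) = -27 - (-4) = -23
Since det(O) ≠ 0, rank(O) = 2 and the system is completely observable.

-23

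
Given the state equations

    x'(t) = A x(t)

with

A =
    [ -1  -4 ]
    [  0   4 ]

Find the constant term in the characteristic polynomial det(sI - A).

For a 2×2 matrix, det(sI - A) = s^2 - (tr A)s + det A.
tr A = 3, det A = -4.
So p(s) = s^2 - 3s - 4.
The constant term is -4.

-4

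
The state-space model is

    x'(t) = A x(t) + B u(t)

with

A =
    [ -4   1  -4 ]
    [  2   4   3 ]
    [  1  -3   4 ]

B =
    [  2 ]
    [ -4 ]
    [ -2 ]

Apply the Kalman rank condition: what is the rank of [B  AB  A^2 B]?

3

AB = [[-4], [-18], [6]]
A^2B = [[-26], [-62], [74]]
Controllability matrix C = [B  AB  A^2B] = [[2, -4, -26], [-4, -18, -62], [-2, 6, 74]]
det(C) = 2·((-18)·74 - (-62)·6) - (-4)·((-4)·74 - (-62)·(-2)) + (-26)·((-4)·6 - (-18)·(-2)) = 2·(-960) - (-4)·(-420) + (-26)·(-60) = -2040 ≠ 0, so rank(C) = 3.
rank(C) = 3 = n, so the pair (A, B) is completely controllable.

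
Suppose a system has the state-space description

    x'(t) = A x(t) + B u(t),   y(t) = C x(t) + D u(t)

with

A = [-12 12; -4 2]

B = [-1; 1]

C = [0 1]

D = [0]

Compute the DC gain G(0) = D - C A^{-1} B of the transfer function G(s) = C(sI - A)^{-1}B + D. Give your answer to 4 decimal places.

G(0) = C(-A)^{-1}B + D = -C A^{-1} B + D.
det A = 24, so A^{-1} = (1/24)·adj(A) = [[1/12, -1/2], [1/6, -1/2]]
A^{-1} B = [-7/12, -2/3]^T
C A^{-1} B = -2/3
G(0) = D - C A^{-1} B = 0 - (-2/3) = 2/3 ≈ 0.6667

0.6667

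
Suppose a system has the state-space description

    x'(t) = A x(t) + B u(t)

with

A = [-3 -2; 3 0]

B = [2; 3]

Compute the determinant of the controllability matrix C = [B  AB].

AB = [[-12], [6]]
Controllability matrix C = [B  AB] = [[2, -12], [3, 6]]
det(C) = 2·6 - (-12)·3 = 12 - (-36) = 48
Since det(C) ≠ 0, rank(C) = 2 and the system is completely controllable.

48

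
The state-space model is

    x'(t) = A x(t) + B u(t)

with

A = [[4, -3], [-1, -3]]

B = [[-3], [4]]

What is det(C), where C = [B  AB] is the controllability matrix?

123

AB = [[-24], [-9]]
Controllability matrix C = [B  AB] = [[-3, -24], [4, -9]]
det(C) = (-3)·(-9) - (-24)·4 = 27 - (-96) = 123
Since det(C) ≠ 0, rank(C) = 2 and the system is completely controllable.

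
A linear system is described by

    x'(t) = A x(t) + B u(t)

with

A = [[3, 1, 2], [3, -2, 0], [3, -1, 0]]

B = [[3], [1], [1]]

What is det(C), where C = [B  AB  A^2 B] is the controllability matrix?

56

AB = [[12], [7], [8]]
A^2B = [[59], [22], [29]]
Controllability matrix C = [B  AB  A^2B] = [[3, 12, 59], [1, 7, 22], [1, 8, 29]]
Expanding along the first row, det(C) = 3·(7·29 - 22·8) - 12·(1·29 - 22·1) + 59·(1·8 - 7·1) = 3·27 - 12·7 + 59·1 = 56
Since det(C) ≠ 0, rank(C) = 3 and the system is completely controllable.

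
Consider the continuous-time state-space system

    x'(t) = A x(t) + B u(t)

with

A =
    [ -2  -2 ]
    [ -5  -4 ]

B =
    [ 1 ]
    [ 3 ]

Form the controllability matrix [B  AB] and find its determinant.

AB = [[-8], [-17]]
Controllability matrix C = [B  AB] = [[1, -8], [3, -17]]
det(C) = 1·(-17) - (-8)·3 = -17 - (-24) = 7
Since det(C) ≠ 0, rank(C) = 2 and the system is completely controllable.

7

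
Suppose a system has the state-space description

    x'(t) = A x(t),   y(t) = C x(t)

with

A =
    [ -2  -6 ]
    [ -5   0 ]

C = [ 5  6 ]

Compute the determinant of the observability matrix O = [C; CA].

90

CA = [[-40, -30]]
Observability matrix O = [C; CA] = [[5, 6], [-40, -30]]
det(O) = 5·(-30) - 6·(-40) = -150 - (-240) = 90
Since det(O) ≠ 0, rank(O) = 2 and the system is completely observable.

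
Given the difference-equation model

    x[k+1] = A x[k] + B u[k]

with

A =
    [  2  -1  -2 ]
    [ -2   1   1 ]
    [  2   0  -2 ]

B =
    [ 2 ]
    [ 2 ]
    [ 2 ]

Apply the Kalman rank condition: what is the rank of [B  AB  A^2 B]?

3

AB = [[-2], [0], [0]]
A^2B = [[-4], [4], [-4]]
Controllability matrix C = [B  AB  A^2B] = [[2, -2, -4], [2, 0, 4], [2, 0, -4]]
det(C) = 2·(0·(-4) - 4·0) - (-2)·(2·(-4) - 4·2) + (-4)·(2·0 - 0·2) = 2·0 - (-2)·(-16) + (-4)·0 = -32 ≠ 0, so rank(C) = 3.
rank(C) = 3 = n, so the pair (A, B) is completely controllable.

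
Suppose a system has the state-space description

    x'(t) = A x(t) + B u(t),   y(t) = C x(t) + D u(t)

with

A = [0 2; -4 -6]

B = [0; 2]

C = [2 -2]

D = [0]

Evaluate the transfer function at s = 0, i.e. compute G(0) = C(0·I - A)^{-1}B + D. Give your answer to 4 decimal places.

G(0) = C(-A)^{-1}B + D = -C A^{-1} B + D.
det A = 8, so A^{-1} = (1/8)·adj(A) = [[-3/4, -1/4], [1/2, 0]]
A^{-1} B = [-1/2, 0]^T
C A^{-1} B = -1
G(0) = D - C A^{-1} B = 0 - (-1) = 1

1.0000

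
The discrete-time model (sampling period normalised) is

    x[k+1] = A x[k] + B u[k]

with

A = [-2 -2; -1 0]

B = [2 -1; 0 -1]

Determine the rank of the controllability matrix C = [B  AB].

AB = [[-4, 4], [-2, 1]]
Controllability matrix C = [B  AB] = [[2, -1, -4, 4], [0, -1, -2, 1]]
Take the 2×2 submatrix of C formed by columns 1, 2: [[2, -1], [0, -1]]. Its determinant is 2·(-1) - (-1)·0 = -2 - 0 = -2 ≠ 0.
So rank(C) ≥ 2; since C has 2 rows, rank(C) = 2.
rank(C) = 2 = n, so the pair (A, B) is completely controllable.

2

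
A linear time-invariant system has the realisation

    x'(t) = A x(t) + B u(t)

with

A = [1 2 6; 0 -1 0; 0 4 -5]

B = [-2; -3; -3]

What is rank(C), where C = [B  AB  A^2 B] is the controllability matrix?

2

AB = [[-26], [3], [3]]
A^2B = [[-2], [-3], [-3]]
Controllability matrix C = [B  AB  A^2B] = [[-2, -26, -2], [-3, 3, -3], [-3, 3, -3]]
The rows r1, r2, r3 of C are linearly dependent: -r2 + r3 = 0 (check each entry), so rank(C) ≤ 2.
The 2×2 minor from rows 1, 2, columns 1, 2 is (-2)·3 - (-26)·(-3) = -6 - 78 = -84 ≠ 0, so rank(C) = 2.
rank(C) = 2 < n = 3, so the pair (A, B) is not completely controllable.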